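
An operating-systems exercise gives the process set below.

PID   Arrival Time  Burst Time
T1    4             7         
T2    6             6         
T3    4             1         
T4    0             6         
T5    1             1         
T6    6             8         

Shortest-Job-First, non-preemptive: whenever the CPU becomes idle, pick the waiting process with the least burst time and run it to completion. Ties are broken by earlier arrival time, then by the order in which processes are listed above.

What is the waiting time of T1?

10

Timeline: | T4 0-6 | T5 6-7 | T3 7-8 | T2 8-14 | T1 14-21 | T6 21-29 |
Completion: T1=21  T2=14  T3=8  T4=6  T5=7  T6=29
Turnaround (C−A): T1=17  T2=8  T3=4  T4=6  T5=6  T6=23
Waiting(T1) = turnaround − burst = 17 − 7 = 10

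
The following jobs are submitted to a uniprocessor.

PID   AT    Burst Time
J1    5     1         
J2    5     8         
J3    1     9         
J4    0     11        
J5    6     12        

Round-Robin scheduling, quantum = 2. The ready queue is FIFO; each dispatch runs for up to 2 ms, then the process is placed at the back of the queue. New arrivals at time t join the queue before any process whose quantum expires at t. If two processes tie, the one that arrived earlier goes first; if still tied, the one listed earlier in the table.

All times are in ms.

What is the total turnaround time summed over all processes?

136

Schedule: | J4 0-2 | J3 2-4 | J4 4-6 | J3 6-8 | J1 8-9 | J2 9-11 | J5 11-13 | J4 13-15 | J3 15-17 | J2 17-19 | J5 19-21 | J4 21-23 | J3 23-25 | J2 25-27 | J5 27-29 | J4 29-31 | J3 31-32 | J2 32-34 | J5 34-36 | J4 36-37 | J5 37-41 |
Completion: J1=9  J2=34  J3=32  J4=37  J5=41
Turnaround (C−A): J1=4  J2=29  J3=31  J4=37  J5=35
Turnaround = completion − arrival: J1=4, J2=29, J3=31, J4=37, J5=35
Total turnaround = 4 + 29 + 31 + 37 + 35 = 136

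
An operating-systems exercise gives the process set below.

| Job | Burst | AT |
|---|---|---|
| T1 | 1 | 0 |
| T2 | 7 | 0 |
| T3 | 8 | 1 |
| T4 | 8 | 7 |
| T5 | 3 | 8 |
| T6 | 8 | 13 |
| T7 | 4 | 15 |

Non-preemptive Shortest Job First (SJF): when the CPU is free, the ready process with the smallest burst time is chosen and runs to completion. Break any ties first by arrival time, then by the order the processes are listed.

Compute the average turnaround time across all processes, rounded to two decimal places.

12.57

Schedule: | T1 0-1 | T2 1-8 | T5 8-11 | T3 11-19 | T7 19-23 | T4 23-31 | T6 31-39 |
Completion: T1=1  T2=8  T3=19  T4=31  T5=11  T6=39  T7=23
Turnaround (C−A): T1=1  T2=8  T3=18  T4=24  T5=3  T6=26  T7=8
Turnaround times: T1=1, T2=8, T3=18, T4=24, T5=3, T6=26, T7=8
Average turnaround = (1+8+18+24+3+26+8) / 7 = 88/7 = 12.57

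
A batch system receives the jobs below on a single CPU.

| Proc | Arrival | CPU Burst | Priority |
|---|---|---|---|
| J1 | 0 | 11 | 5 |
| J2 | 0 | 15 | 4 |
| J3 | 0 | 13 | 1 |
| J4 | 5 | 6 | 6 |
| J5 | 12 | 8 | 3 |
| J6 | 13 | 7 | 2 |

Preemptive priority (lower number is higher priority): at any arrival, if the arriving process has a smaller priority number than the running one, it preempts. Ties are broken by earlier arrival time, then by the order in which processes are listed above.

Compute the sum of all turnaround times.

Timeline: | J3 0-13 | J6 13-20 | J5 20-28 | J2 28-43 | J1 43-54 | J4 54-60 |
Completion: J1=54  J2=43  J3=13  J4=60  J5=28  J6=20
Turnaround (C−A): J1=54  J2=43  J3=13  J4=55  J5=16  J6=7
Turnaround = completion − arrival: J1=54, J2=43, J3=13, J4=55, J5=16, J6=7
Total turnaround = 54 + 43 + 13 + 55 + 16 + 7 = 188

188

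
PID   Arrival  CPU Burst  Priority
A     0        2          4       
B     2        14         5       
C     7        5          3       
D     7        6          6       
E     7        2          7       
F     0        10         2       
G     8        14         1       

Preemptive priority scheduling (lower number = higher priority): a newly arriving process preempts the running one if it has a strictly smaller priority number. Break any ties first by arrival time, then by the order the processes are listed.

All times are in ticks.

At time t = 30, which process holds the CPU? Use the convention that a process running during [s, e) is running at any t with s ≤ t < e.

A

Gantt: | F 0-8 | G 8-22 | F 22-24 | C 24-29 | A 29-31 | B 31-45 | D 45-51 | E 51-53 |
Completion: A=31  B=45  C=29  D=51  E=53  F=24  G=22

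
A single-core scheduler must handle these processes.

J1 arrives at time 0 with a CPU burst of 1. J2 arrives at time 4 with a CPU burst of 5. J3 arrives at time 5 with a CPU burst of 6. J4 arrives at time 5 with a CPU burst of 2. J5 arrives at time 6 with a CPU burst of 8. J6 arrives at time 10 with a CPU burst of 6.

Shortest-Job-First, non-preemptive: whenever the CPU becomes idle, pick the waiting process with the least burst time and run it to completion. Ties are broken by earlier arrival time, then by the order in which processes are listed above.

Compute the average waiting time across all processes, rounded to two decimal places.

5.67

Timeline: | J1 0-1 | idle 1-4 | J2 4-9 | J4 9-11 | J3 11-17 | J6 17-23 | J5 23-31 |
Completion: J1=1  J2=9  J3=17  J4=11  J5=31  J6=23
Waiting times: J1=0, J2=0, J3=6, J4=4, J5=17, J6=7
Average waiting = (0+0+6+4+17+7) / 6 = 34/6 = 5.67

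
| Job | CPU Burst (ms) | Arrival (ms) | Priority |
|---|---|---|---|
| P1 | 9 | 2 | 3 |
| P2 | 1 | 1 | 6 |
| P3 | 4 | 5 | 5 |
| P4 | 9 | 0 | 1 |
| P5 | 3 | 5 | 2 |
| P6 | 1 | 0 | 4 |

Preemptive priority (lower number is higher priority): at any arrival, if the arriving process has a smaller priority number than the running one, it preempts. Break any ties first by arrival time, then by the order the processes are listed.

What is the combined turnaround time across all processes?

Timeline: | P4 0-9 | P5 9-12 | P1 12-21 | P6 21-22 | P3 22-26 | P2 26-27 |
Completion: P1=21  P2=27  P3=26  P4=9  P5=12  P6=22
Turnaround = completion − arrival: P1=19, P2=26, P3=21, P4=9, P5=7, P6=22
Total turnaround = 19 + 26 + 21 + 9 + 7 + 22 = 104

104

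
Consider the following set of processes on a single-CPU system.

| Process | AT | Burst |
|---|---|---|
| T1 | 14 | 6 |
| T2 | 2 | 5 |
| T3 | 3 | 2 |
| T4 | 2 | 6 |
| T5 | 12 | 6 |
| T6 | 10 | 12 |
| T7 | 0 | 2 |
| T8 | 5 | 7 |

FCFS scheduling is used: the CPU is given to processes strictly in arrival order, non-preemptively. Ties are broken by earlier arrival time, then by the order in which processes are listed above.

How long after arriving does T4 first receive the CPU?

Timeline: | T7 0-2 | T2 2-7 | T4 7-13 | T3 13-15 | T8 15-22 | T6 22-34 | T5 34-40 | T1 40-46 |
Completion: T1=46  T2=7  T3=15  T4=13  T5=40  T6=34  T7=2  T8=22
Turnaround (C−A): T1=32  T2=5  T3=12  T4=11  T5=28  T6=24  T7=2  T8=17
Response(T4) = first start − arrival = 7 − 2 = 5

5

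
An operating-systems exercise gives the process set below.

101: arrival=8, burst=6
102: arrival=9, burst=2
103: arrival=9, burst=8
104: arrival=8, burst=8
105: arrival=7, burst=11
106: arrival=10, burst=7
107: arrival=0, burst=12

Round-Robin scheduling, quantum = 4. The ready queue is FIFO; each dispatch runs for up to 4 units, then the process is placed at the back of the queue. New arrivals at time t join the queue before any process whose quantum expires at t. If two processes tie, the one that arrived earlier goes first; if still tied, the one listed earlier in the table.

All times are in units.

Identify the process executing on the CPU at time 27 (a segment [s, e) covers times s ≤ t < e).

103

Timeline: | 107 0-8 | 105 8-12 | 101 12-16 | 104 16-20 | 107 20-24 | 102 24-26 | 103 26-30 | 106 30-34 | 105 34-38 | 101 38-40 | 104 40-44 | 103 44-48 | 106 48-51 | 105 51-54 |
Completion: 101=40  102=26  103=48  104=44  105=54  106=51  107=24
Turnaround (C−A): 101=32  102=17  103=39  104=36  105=47  106=41  107=24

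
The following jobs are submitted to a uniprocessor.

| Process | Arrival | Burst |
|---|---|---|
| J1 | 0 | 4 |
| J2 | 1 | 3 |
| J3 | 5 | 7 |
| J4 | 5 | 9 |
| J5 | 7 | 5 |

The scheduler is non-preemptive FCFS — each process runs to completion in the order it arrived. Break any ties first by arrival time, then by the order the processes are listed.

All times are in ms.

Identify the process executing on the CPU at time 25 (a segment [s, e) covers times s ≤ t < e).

Timeline: | J1 0-4 | J2 4-7 | J3 7-14 | J4 14-23 | J5 23-28 |
Completion: J1=4  J2=7  J3=14  J4=23  J5=28
Turnaround (C−A): J1=4  J2=6  J3=9  J4=18  J5=21

J5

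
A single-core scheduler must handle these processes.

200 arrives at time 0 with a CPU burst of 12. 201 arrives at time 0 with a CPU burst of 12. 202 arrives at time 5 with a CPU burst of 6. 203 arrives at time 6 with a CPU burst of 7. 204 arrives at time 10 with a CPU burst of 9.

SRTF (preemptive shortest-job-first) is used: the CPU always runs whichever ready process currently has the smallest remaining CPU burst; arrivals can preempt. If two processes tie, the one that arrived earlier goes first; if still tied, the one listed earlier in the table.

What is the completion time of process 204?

Schedule: | 200 0-5 | 202 5-11 | 200 11-18 | 203 18-25 | 204 25-34 | 201 34-46 |
Completion: 200=18  201=46  202=11  203=25  204=34

34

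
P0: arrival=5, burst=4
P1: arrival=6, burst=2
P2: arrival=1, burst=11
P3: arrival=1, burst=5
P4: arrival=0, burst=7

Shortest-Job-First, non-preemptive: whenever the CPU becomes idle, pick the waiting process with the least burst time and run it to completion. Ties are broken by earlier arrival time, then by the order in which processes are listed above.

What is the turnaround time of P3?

Timeline: | P4 0-7 | P1 7-9 | P0 9-13 | P3 13-18 | P2 18-29 |
Completion: P0=13  P1=9  P2=29  P3=18  P4=7
Turnaround (C−A): P0=8  P1=3  P2=28  P3=17  P4=7
Turnaround(P3) = completion − arrival = 18 − 1 = 17

17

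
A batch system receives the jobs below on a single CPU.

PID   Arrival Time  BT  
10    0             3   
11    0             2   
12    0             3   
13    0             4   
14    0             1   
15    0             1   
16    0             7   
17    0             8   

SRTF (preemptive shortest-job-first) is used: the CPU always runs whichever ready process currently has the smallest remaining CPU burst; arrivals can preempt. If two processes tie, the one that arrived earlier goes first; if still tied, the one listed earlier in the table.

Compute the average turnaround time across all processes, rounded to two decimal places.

11.00

Schedule: | 14 0-1 | 15 1-2 | 11 2-4 | 10 4-7 | 12 7-10 | 13 10-14 | 16 14-21 | 17 21-29 |
Completion: 10=7  11=4  12=10  13=14  14=1  15=2  16=21  17=29
Turnaround (C−A): 10=7  11=4  12=10  13=14  14=1  15=2  16=21  17=29
Turnaround times: 10=7, 11=4, 12=10, 13=14, 14=1, 15=2, 16=21, 17=29
Average turnaround = (7+4+10+14+1+2+21+29) / 8 = 88/8 = 11.00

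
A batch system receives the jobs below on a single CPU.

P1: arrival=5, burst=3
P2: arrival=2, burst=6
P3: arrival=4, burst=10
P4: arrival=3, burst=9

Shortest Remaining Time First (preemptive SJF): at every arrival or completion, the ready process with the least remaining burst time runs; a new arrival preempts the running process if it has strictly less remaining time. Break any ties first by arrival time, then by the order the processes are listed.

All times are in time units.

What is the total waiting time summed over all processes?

Schedule: | idle 0-2 | P2 2-8 | P1 8-11 | P4 11-20 | P3 20-30 |
Completion: P1=11  P2=8  P3=30  P4=20
Turnaround (C−A): P1=6  P2=6  P3=26  P4=17
Waiting = turnaround − burst: P1=3, P2=0, P3=16, P4=8
Total waiting = 3 + 0 + 16 + 8 = 27

27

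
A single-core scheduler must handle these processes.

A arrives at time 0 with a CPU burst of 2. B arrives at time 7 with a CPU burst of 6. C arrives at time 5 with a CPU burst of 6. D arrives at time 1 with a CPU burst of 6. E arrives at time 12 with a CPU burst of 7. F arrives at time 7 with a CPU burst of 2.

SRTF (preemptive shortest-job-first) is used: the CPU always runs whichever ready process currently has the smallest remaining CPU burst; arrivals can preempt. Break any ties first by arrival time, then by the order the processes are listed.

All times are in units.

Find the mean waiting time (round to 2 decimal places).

Gantt: | A 0-2 | D 2-8 | F 8-10 | C 10-16 | B 16-22 | E 22-29 |
Completion: A=2  B=22  C=16  D=8  E=29  F=10
Waiting times: A=0, B=9, C=5, D=1, E=10, F=1
Average waiting = (0+9+5+1+10+1) / 6 = 26/6 = 4.33

4.33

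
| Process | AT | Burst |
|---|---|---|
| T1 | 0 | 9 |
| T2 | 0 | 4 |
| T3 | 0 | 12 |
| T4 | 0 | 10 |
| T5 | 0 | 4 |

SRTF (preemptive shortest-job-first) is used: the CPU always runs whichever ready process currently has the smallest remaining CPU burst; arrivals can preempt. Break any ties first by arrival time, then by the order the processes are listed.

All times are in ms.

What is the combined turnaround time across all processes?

Timeline: | T2 0-4 | T5 4-8 | T1 8-17 | T4 17-27 | T3 27-39 |
Completion: T1=17  T2=4  T3=39  T4=27  T5=8
Turnaround (C−A): T1=17  T2=4  T3=39  T4=27  T5=8
Turnaround = completion − arrival: T1=17, T2=4, T3=39, T4=27, T5=8
Total turnaround = 17 + 4 + 39 + 27 + 8 = 95

95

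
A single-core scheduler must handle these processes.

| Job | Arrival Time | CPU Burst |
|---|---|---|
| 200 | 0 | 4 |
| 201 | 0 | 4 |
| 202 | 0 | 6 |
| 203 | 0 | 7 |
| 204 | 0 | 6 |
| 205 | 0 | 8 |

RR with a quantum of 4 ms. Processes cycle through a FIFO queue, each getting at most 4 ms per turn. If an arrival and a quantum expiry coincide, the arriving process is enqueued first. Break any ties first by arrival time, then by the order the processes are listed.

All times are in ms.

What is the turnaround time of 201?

Gantt: | 200 0-4 | 201 4-8 | 202 8-12 | 203 12-16 | 204 16-20 | 205 20-24 | 202 24-26 | 203 26-29 | 204 29-31 | 205 31-35 |
Completion: 200=4  201=8  202=26  203=29  204=31  205=35
Turnaround (C−A): 200=4  201=8  202=26  203=29  204=31  205=35
Turnaround(201) = completion − arrival = 8 − 0 = 8

8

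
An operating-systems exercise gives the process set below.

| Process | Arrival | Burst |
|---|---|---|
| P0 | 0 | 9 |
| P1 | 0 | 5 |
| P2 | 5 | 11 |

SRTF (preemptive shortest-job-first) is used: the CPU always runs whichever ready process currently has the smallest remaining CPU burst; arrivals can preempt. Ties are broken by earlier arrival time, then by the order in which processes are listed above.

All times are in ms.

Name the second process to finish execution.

P0

Gantt: | P1 0-5 | P0 5-14 | P2 14-25 |
Completion: P0=14  P1=5  P2=25
Finish order: P1 → P0 → P2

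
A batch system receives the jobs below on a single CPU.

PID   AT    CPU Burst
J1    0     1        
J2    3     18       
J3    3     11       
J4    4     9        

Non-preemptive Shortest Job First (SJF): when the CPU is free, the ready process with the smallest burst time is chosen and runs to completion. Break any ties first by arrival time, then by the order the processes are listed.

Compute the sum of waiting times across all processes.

30

Gantt: | J1 0-1 | idle 1-3 | J3 3-14 | J4 14-23 | J2 23-41 |
Completion: J1=1  J2=41  J3=14  J4=23
Turnaround (C−A): J1=1  J2=38  J3=11  J4=19
Waiting = turnaround − burst: J1=0, J2=20, J3=0, J4=10
Total waiting = 0 + 20 + 0 + 10 = 30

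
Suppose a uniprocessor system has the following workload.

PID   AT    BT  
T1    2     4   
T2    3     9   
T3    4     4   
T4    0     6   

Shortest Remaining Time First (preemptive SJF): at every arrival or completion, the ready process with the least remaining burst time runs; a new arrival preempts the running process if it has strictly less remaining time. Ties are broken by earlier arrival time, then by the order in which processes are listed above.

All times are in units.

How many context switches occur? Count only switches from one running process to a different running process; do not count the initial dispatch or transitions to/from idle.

Timeline: | T4 0-6 | T1 6-10 | T3 10-14 | T2 14-23 |
Completion: T1=10  T2=23  T3=14  T4=6
Turnaround (C−A): T1=8  T2=20  T3=10  T4=6

3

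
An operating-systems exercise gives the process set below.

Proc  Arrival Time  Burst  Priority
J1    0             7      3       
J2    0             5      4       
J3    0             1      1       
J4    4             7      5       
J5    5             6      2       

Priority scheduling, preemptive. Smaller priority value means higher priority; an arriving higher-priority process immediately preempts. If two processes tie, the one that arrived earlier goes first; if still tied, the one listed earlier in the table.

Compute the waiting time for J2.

Timeline: | J3 0-1 | J1 1-5 | J5 5-11 | J1 11-14 | J2 14-19 | J4 19-26 |
Completion: J1=14  J2=19  J3=1  J4=26  J5=11
Turnaround (C−A): J1=14  J2=19  J3=1  J4=22  J5=6
Waiting(J2) = turnaround − burst = 19 − 5 = 14

14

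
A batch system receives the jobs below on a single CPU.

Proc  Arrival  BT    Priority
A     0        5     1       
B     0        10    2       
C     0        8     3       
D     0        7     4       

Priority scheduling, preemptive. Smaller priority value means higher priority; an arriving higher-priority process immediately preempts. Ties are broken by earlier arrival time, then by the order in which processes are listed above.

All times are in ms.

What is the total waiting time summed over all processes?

Gantt: | A 0-5 | B 5-15 | C 15-23 | D 23-30 |
Completion: A=5  B=15  C=23  D=30
Turnaround (C−A): A=5  B=15  C=23  D=30
Waiting = turnaround − burst: A=0, B=5, C=15, D=23
Total waiting = 0 + 5 + 15 + 23 = 43

43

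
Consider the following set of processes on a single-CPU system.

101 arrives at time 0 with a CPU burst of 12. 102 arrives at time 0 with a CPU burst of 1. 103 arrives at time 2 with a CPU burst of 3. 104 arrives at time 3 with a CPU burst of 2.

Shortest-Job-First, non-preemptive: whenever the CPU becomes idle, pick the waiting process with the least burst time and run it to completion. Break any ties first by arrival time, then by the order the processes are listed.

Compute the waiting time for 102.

Timeline: | 102 0-1 | 101 1-13 | 104 13-15 | 103 15-18 |
Completion: 101=13  102=1  103=18  104=15
Waiting(102) = turnaround − burst = 1 − 1 = 0

0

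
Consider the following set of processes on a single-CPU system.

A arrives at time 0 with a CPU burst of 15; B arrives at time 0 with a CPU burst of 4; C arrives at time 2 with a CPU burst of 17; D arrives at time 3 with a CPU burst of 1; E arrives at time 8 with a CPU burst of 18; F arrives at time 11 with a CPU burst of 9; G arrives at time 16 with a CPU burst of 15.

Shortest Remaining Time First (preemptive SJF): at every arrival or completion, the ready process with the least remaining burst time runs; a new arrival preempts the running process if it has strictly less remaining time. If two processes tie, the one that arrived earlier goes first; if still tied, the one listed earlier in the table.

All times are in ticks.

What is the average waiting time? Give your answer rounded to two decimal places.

17.57

Schedule: | B 0-4 | D 4-5 | A 5-20 | F 20-29 | G 29-44 | C 44-61 | E 61-79 |
Completion: A=20  B=4  C=61  D=5  E=79  F=29  G=44
Turnaround (C−A): A=20  B=4  C=59  D=2  E=71  F=18  G=28
Waiting times: A=5, B=0, C=42, D=1, E=53, F=9, G=13
Average waiting = (5+0+42+1+53+9+13) / 7 = 123/7 = 17.57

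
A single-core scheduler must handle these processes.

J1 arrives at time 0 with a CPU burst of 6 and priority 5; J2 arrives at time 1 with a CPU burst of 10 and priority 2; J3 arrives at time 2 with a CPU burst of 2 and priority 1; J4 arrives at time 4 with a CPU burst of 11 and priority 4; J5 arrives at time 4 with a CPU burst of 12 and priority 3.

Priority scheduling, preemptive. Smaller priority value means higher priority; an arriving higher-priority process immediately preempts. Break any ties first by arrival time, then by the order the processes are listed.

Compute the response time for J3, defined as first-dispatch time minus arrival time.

0

Gantt: | J1 0-1 | J2 1-2 | J3 2-4 | J2 4-13 | J5 13-25 | J4 25-36 | J1 36-41 |
Completion: J1=41  J2=13  J3=4  J4=36  J5=25
Turnaround (C−A): J1=41  J2=12  J3=2  J4=32  J5=21
Response(J3) = first start − arrival = 2 − 2 = 0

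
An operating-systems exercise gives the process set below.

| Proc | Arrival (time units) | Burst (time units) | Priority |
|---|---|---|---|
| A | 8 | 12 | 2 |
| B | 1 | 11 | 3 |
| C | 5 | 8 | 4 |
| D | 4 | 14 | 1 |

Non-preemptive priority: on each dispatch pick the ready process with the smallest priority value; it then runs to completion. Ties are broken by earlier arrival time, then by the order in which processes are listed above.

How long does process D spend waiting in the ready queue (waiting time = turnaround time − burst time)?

Schedule: | idle 0-1 | B 1-12 | D 12-26 | A 26-38 | C 38-46 |
Completion: A=38  B=12  C=46  D=26
Turnaround (C−A): A=30  B=11  C=41  D=22
Waiting(D) = turnaround − burst = 22 − 14 = 8

8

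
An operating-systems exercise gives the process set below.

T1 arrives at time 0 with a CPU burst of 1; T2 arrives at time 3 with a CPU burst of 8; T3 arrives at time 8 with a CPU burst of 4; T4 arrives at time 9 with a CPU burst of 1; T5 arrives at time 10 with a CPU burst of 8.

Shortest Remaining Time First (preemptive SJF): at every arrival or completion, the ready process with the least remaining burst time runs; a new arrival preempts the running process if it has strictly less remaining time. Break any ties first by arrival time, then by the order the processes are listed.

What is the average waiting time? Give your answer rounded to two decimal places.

Gantt: | T1 0-1 | idle 1-3 | T2 3-9 | T4 9-10 | T2 10-12 | T3 12-16 | T5 16-24 |
Completion: T1=1  T2=12  T3=16  T4=10  T5=24
Turnaround (C−A): T1=1  T2=9  T3=8  T4=1  T5=14
Waiting times: T1=0, T2=1, T3=4, T4=0, T5=6
Average waiting = (0+1+4+0+6) / 5 = 11/5 = 2.20

2.20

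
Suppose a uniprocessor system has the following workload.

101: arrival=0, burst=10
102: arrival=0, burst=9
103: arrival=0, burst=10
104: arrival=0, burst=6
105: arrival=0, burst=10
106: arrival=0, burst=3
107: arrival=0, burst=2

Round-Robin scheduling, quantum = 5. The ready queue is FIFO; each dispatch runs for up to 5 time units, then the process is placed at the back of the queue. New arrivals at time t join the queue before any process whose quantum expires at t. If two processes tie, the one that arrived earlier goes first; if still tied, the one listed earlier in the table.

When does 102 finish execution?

Timeline: | 101 0-5 | 102 5-10 | 103 10-15 | 104 15-20 | 105 20-25 | 106 25-28 | 107 28-30 | 101 30-35 | 102 35-39 | 103 39-44 | 104 44-45 | 105 45-50 |
Completion: 101=35  102=39  103=44  104=45  105=50  106=28  107=30

39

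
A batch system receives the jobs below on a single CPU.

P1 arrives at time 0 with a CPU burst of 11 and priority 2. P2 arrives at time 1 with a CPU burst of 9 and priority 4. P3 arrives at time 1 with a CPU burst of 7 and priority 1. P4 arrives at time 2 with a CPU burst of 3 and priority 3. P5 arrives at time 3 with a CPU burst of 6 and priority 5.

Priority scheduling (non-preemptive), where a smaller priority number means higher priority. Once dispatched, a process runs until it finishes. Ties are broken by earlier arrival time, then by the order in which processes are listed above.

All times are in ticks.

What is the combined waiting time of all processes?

73

Timeline: | P1 0-11 | P3 11-18 | P4 18-21 | P2 21-30 | P5 30-36 |
Completion: P1=11  P2=30  P3=18  P4=21  P5=36
Waiting = turnaround − burst: P1=0, P2=20, P3=10, P4=16, P5=27
Total waiting = 0 + 20 + 10 + 16 + 27 = 73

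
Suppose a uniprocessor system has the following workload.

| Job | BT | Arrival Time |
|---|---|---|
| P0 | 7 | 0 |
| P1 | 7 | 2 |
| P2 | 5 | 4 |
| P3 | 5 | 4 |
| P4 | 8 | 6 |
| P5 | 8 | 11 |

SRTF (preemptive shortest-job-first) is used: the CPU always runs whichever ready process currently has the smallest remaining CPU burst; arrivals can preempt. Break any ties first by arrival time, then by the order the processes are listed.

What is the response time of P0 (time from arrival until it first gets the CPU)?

Schedule: | P0 0-7 | P2 7-12 | P3 12-17 | P1 17-24 | P4 24-32 | P5 32-40 |
Completion: P0=7  P1=24  P2=12  P3=17  P4=32  P5=40
Response(P0) = first start − arrival = 0 − 0 = 0

0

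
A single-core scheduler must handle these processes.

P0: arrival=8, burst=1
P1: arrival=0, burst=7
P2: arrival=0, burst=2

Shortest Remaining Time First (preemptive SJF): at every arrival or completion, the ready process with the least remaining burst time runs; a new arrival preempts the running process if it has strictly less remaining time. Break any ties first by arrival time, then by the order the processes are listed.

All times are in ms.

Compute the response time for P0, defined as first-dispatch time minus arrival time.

Gantt: | P2 0-2 | P1 2-9 | P0 9-10 |
Completion: P0=10  P1=9  P2=2
Turnaround (C−A): P0=2  P1=9  P2=2
Response(P0) = first start − arrival = 9 − 8 = 1

1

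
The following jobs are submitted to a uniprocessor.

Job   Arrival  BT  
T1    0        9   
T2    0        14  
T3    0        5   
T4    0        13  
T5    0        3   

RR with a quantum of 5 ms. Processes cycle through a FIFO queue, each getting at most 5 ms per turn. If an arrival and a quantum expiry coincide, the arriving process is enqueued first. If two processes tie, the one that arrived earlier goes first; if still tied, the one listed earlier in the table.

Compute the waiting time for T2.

27

Schedule: | T1 0-5 | T2 5-10 | T3 10-15 | T4 15-20 | T5 20-23 | T1 23-27 | T2 27-32 | T4 32-37 | T2 37-41 | T4 41-44 |
Completion: T1=27  T2=41  T3=15  T4=44  T5=23
Turnaround (C−A): T1=27  T2=41  T3=15  T4=44  T5=23
Waiting(T2) = turnaround − burst = 41 − 14 = 27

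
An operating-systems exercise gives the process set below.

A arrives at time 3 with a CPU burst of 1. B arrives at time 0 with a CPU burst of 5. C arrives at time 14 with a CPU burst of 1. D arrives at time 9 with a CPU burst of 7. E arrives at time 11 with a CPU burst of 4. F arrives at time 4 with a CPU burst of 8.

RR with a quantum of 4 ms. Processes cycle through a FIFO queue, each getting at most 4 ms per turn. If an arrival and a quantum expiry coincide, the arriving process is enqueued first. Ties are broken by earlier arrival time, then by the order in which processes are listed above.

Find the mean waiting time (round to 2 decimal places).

Schedule: | B 0-4 | A 4-5 | F 5-9 | B 9-10 | D 10-14 | F 14-18 | E 18-22 | C 22-23 | D 23-26 |
Completion: A=5  B=10  C=23  D=26  E=22  F=18
Turnaround (C−A): A=2  B=10  C=9  D=17  E=11  F=14
Waiting times: A=1, B=5, C=8, D=10, E=7, F=6
Average waiting = (1+5+8+10+7+6) / 6 = 37/6 = 6.17

6.17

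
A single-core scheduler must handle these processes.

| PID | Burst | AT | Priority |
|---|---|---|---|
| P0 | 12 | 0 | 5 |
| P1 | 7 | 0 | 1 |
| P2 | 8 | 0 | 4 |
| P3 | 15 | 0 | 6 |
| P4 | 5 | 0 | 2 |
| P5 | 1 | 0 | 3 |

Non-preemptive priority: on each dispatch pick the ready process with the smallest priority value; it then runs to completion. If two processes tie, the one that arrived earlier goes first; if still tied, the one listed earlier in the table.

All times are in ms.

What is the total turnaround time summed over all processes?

134

Schedule: | P1 0-7 | P4 7-12 | P5 12-13 | P2 13-21 | P0 21-33 | P3 33-48 |
Completion: P0=33  P1=7  P2=21  P3=48  P4=12  P5=13
Turnaround = completion − arrival: P0=33, P1=7, P2=21, P3=48, P4=12, P5=13
Total turnaround = 33 + 7 + 21 + 48 + 12 + 13 = 134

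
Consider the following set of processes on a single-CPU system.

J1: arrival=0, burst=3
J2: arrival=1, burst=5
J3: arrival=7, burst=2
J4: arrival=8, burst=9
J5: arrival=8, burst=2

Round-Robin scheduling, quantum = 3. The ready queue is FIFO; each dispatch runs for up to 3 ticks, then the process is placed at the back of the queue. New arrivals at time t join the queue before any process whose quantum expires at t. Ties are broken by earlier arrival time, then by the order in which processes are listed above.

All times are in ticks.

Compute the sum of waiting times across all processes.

12

Schedule: | J1 0-3 | J2 3-8 | J3 8-10 | J4 10-13 | J5 13-15 | J4 15-21 |
Completion: J1=3  J2=8  J3=10  J4=21  J5=15
Waiting = turnaround − burst: J1=0, J2=2, J3=1, J4=4, J5=5
Total waiting = 0 + 2 + 1 + 4 + 5 = 12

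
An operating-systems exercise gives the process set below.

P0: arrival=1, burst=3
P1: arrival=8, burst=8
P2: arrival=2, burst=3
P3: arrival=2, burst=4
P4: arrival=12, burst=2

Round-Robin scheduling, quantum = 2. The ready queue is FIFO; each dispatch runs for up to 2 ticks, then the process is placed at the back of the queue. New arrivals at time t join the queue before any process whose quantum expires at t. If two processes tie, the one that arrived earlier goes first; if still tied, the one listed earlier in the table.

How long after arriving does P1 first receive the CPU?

Timeline: | idle 0-1 | P0 1-3 | P2 3-5 | P3 5-7 | P0 7-8 | P2 8-9 | P3 9-11 | P1 11-13 | P4 13-15 | P1 15-21 |
Completion: P0=8  P1=21  P2=9  P3=11  P4=15
Response(P1) = first start − arrival = 11 − 8 = 3

3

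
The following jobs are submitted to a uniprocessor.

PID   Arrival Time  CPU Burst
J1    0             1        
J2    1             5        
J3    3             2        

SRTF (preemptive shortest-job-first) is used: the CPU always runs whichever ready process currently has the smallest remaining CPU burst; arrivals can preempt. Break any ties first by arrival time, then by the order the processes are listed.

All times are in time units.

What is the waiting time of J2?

2

Timeline: | J1 0-1 | J2 1-3 | J3 3-5 | J2 5-8 |
Completion: J1=1  J2=8  J3=5
Waiting(J2) = turnaround − burst = 7 − 5 = 2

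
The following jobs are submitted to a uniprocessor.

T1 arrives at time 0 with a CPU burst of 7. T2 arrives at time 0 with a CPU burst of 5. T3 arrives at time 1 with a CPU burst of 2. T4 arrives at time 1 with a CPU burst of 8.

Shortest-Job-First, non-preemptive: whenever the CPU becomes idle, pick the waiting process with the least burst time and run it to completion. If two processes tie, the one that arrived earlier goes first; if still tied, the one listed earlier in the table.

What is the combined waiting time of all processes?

Timeline: | T2 0-5 | T3 5-7 | T1 7-14 | T4 14-22 |
Completion: T1=14  T2=5  T3=7  T4=22
Turnaround (C−A): T1=14  T2=5  T3=6  T4=21
Waiting = turnaround − burst: T1=7, T2=0, T3=4, T4=13
Total waiting = 7 + 0 + 4 + 13 = 24

24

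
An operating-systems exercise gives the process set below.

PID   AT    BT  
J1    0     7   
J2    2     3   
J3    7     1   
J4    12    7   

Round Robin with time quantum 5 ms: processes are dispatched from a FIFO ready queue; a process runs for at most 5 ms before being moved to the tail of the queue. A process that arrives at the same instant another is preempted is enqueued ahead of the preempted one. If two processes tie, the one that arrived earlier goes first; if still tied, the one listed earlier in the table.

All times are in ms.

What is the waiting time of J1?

3

Gantt: | J1 0-5 | J2 5-8 | J1 8-10 | J3 10-11 | idle 11-12 | J4 12-19 |
Completion: J1=10  J2=8  J3=11  J4=19
Waiting(J1) = turnaround − burst = 10 − 7 = 3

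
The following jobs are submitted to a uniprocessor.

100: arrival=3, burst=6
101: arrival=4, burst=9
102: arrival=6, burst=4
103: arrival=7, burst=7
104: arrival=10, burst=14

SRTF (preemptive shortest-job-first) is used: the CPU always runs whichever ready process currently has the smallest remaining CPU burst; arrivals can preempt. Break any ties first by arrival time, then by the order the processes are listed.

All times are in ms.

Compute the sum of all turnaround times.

84

Gantt: | idle 0-3 | 100 3-9 | 102 9-13 | 103 13-20 | 101 20-29 | 104 29-43 |
Completion: 100=9  101=29  102=13  103=20  104=43
Turnaround = completion − arrival: 100=6, 101=25, 102=7, 103=13, 104=33
Total turnaround = 6 + 25 + 7 + 13 + 33 = 84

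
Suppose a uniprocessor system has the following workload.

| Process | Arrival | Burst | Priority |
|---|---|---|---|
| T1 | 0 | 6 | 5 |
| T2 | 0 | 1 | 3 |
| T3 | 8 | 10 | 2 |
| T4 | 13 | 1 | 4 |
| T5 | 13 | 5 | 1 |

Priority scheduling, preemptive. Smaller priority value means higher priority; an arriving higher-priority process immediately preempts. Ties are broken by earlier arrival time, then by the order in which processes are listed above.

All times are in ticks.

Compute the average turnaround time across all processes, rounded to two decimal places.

7.80

Timeline: | T2 0-1 | T1 1-7 | idle 7-8 | T3 8-13 | T5 13-18 | T3 18-23 | T4 23-24 |
Completion: T1=7  T2=1  T3=23  T4=24  T5=18
Turnaround (C−A): T1=7  T2=1  T3=15  T4=11  T5=5
Turnaround times: T1=7, T2=1, T3=15, T4=11, T5=5
Average turnaround = (7+1+15+11+5) / 5 = 39/5 = 7.80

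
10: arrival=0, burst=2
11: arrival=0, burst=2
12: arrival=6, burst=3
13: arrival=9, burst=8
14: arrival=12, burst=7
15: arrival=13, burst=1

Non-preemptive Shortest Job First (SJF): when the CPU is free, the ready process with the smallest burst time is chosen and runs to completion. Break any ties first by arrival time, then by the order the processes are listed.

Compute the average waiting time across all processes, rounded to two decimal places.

Timeline: | 10 0-2 | 11 2-4 | idle 4-6 | 12 6-9 | 13 9-17 | 15 17-18 | 14 18-25 |
Completion: 10=2  11=4  12=9  13=17  14=25  15=18
Waiting times: 10=0, 11=2, 12=0, 13=0, 14=6, 15=4
Average waiting = (0+2+0+0+6+4) / 6 = 12/6 = 2.00

2.00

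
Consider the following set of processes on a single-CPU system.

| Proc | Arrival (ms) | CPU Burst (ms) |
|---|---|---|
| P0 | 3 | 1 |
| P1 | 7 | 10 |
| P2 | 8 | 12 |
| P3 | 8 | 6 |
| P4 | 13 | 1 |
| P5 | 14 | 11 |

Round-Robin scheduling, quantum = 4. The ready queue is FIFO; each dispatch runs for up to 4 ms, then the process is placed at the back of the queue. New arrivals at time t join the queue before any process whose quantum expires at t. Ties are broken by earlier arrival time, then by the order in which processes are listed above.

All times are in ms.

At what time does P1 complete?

36

Timeline: | idle 0-3 | P0 3-4 | idle 4-7 | P1 7-11 | P2 11-15 | P3 15-19 | P1 19-23 | P4 23-24 | P5 24-28 | P2 28-32 | P3 32-34 | P1 34-36 | P5 36-40 | P2 40-44 | P5 44-47 |
Completion: P0=4  P1=36  P2=44  P3=34  P4=24  P5=47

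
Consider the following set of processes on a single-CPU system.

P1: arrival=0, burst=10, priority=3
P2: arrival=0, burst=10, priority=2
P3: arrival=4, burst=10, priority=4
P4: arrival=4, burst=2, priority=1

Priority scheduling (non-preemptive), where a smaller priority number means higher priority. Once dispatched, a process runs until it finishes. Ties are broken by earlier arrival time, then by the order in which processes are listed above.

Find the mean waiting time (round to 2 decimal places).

Timeline: | P2 0-10 | P4 10-12 | P1 12-22 | P3 22-32 |
Completion: P1=22  P2=10  P3=32  P4=12
Turnaround (C−A): P1=22  P2=10  P3=28  P4=8
Waiting times: P1=12, P2=0, P3=18, P4=6
Average waiting = (12+0+18+6) / 4 = 36/4 = 9.00

9.00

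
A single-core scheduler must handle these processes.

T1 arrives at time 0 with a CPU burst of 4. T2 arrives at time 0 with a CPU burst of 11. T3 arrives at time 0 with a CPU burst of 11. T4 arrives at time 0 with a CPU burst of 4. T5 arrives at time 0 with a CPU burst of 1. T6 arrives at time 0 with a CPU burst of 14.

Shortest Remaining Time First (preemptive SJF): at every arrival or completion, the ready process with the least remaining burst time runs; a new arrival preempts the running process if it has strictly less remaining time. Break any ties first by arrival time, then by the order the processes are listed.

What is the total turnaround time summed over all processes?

Schedule: | T5 0-1 | T1 1-5 | T4 5-9 | T2 9-20 | T3 20-31 | T6 31-45 |
Completion: T1=5  T2=20  T3=31  T4=9  T5=1  T6=45
Turnaround (C−A): T1=5  T2=20  T3=31  T4=9  T5=1  T6=45
Turnaround = completion − arrival: T1=5, T2=20, T3=31, T4=9, T5=1, T6=45
Total turnaround = 5 + 20 + 31 + 9 + 1 + 45 = 111

111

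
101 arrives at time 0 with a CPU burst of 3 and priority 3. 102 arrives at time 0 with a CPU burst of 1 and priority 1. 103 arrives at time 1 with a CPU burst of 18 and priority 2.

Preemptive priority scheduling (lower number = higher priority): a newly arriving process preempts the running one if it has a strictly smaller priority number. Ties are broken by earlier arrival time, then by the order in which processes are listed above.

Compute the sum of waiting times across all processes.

19

Schedule: | 102 0-1 | 103 1-19 | 101 19-22 |
Completion: 101=22  102=1  103=19
Turnaround (C−A): 101=22  102=1  103=18
Waiting = turnaround − burst: 101=19, 102=0, 103=0
Total waiting = 19 + 0 + 0 = 19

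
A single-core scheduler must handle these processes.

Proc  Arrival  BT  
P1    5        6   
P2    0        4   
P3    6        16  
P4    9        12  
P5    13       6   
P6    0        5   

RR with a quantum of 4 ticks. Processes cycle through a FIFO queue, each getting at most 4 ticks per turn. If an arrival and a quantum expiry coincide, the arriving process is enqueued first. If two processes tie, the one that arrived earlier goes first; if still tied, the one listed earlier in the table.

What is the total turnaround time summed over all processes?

Timeline: | P2 0-4 | P6 4-8 | P1 8-12 | P3 12-16 | P6 16-17 | P4 17-21 | P1 21-23 | P5 23-27 | P3 27-31 | P4 31-35 | P5 35-37 | P3 37-41 | P4 41-45 | P3 45-49 |
Completion: P1=23  P2=4  P3=49  P4=45  P5=37  P6=17
Turnaround (C−A): P1=18  P2=4  P3=43  P4=36  P5=24  P6=17
Turnaround = completion − arrival: P1=18, P2=4, P3=43, P4=36, P5=24, P6=17
Total turnaround = 18 + 4 + 43 + 36 + 24 + 17 = 142

142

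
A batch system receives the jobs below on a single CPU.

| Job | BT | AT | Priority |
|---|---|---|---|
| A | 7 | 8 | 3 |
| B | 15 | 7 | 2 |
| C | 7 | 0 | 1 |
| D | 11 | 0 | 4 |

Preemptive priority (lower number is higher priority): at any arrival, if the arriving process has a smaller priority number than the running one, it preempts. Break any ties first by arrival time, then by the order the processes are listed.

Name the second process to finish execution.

B

Schedule: | C 0-7 | B 7-22 | A 22-29 | D 29-40 |
Completion: A=29  B=22  C=7  D=40
Turnaround (C−A): A=21  B=15  C=7  D=40
Finish order: C → B → A → D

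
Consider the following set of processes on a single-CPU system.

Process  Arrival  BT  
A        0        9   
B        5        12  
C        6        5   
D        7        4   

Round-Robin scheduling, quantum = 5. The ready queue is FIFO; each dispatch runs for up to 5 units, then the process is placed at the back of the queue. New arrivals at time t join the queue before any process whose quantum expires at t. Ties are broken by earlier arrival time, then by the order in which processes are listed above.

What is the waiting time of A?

Gantt: | A 0-5 | B 5-10 | A 10-14 | C 14-19 | D 19-23 | B 23-30 |
Completion: A=14  B=30  C=19  D=23
Turnaround (C−A): A=14  B=25  C=13  D=16
Waiting(A) = turnaround − burst = 14 − 9 = 5

5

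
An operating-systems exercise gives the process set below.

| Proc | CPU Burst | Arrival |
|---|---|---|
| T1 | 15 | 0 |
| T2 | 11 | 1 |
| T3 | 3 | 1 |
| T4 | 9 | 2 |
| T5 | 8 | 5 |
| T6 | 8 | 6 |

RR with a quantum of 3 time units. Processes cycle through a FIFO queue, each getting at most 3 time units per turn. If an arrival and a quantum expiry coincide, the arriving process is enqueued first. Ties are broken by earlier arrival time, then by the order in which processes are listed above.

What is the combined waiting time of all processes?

183

Schedule: | T1 0-3 | T2 3-6 | T3 6-9 | T4 9-12 | T1 12-15 | T5 15-18 | T6 18-21 | T2 21-24 | T4 24-27 | T1 27-30 | T5 30-33 | T6 33-36 | T2 36-39 | T4 39-42 | T1 42-45 | T5 45-47 | T6 47-49 | T2 49-51 | T1 51-54 |
Completion: T1=54  T2=51  T3=9  T4=42  T5=47  T6=49
Turnaround (C−A): T1=54  T2=50  T3=8  T4=40  T5=42  T6=43
Waiting = turnaround − burst: T1=39, T2=39, T3=5, T4=31, T5=34, T6=35
Total waiting = 39 + 39 + 5 + 31 + 34 + 35 = 183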